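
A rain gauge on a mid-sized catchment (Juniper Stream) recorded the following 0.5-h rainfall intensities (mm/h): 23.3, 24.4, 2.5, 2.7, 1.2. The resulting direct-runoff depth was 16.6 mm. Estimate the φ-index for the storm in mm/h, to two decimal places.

Only the 2 blocks with intensity above φ contribute runoff: 23.3, 24.4 mm/h.
Σ(I−φ)·Δt = d  ⇒  (23.3+24.4 − 2φ)·0.5 = 16.6
φ = (47.70 − 16.6/0.5) / 2 = 7.25 mm/h.

φ ≈ 7.25 mm/h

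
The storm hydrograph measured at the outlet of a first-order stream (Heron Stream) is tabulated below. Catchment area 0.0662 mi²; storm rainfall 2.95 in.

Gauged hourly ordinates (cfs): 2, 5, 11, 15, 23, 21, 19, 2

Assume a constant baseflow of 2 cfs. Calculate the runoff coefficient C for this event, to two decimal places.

C ≈ 0.65

ΣQ_DR = 82.00 cfs; V = ΣQ_DR·Δt = 2.952 × 10^5 ft³.
Runoff depth d = V / A = 1.919 in.
C = d / P = 1.919 / 2.95 = 0.65.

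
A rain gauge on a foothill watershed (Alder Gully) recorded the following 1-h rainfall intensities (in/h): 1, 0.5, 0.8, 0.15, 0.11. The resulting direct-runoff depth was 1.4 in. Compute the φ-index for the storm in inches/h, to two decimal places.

Only the 3 blocks with intensity above φ contribute runoff: 1, 0.5, 0.8 in/h.
Σ(I−φ)·Δt = d  ⇒  (1+0.5+0.8 − 3φ)·1 = 1.4
φ = (2.300 − 1.4/1) / 3 = 0.30 in/h.

φ ≈ 0.30 in/h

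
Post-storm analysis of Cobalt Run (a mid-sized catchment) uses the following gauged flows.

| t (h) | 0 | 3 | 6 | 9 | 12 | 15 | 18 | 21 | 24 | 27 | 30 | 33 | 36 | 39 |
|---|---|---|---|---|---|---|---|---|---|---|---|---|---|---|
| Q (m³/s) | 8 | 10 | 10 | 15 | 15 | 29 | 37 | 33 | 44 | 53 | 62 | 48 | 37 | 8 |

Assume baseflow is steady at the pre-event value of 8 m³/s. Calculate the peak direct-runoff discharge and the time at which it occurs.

Q_p = 54.0 m³/s at t = 30 h

Subtracting baseflow gives direct-runoff ordinates: 0.0, 2.0, 2.0, 7.0, 7.0, 21.0, 29.0, 25.0, 36.0, 45.0, 54.0, 40.0, 29.0, 0.0 m³/s.
The maximum is 54.0 m³/s, occurring at the reading for t = 30 h.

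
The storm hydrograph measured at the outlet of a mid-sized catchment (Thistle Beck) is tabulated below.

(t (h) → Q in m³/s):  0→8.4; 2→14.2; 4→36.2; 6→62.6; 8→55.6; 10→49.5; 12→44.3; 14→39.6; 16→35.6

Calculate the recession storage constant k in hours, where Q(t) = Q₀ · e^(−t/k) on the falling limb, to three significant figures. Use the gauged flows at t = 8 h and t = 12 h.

On the falling limb, Q drops from 55.6 to 44.3 m³/s between t = 8 h and t = 12 h (Δt = 4 h).
k = −Δt / ln(Q₂/Q₁) = −4 / ln(44.3/55.6) = 17.6 h.

k ≈ 17.6 h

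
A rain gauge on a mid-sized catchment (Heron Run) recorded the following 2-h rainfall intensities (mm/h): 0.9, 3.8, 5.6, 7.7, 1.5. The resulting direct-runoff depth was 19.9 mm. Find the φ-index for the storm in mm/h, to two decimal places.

φ ≈ 2.38 mm/h

Only the 3 blocks with intensity above φ contribute runoff: 3.8, 5.6, 7.7 mm/h.
Σ(I−φ)·Δt = d  ⇒  (3.8+5.6+7.7 − 3φ)·2 = 19.9
φ = (17.10 − 19.9/2) / 3 = 2.38 mm/h.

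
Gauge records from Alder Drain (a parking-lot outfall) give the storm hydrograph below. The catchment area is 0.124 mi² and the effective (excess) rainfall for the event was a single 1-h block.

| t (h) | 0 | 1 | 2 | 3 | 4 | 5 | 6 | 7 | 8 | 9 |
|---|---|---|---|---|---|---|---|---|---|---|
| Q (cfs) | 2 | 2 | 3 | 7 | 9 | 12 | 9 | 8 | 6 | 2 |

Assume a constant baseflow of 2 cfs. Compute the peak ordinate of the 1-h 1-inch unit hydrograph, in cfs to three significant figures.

U_p ≈ 20.0 cfs

Direct runoff: 0.0, 0.0, 1.0, 5.0, 7.0, 10.0, 7.0, 6.0, 4.0, 0.0 cfs; ΣQ_DR = 40.00 cfs, peak = 10.0 cfs.
Runoff depth d = ΣQ_DR·Δt / A = 40.00 × 3600 / (0.124 mi²) = 0.4999 in.
The 1-inch UH is the DRH scaled by (1 in)/d, so U_p = 10.0 × 1/0.4999 = 20.0 cfs.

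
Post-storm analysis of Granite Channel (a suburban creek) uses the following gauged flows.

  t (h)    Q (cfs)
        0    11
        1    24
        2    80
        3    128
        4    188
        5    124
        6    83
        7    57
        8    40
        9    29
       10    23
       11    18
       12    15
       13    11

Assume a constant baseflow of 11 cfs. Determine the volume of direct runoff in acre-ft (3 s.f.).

Direct-runoff ordinates (Q − Q_b): 0.0, 13.0, 69.0, 117.0, 177.0, 113.0, 72.0, 46.0, 29.0, 18.0, 12.0, 7.0, 4.0, 0.0 cfs.
ΣQ_DR = 677.0 cfs.
With Δt = 1 h = 3600 s, V = ΣQ_DR · Δt = 677.0 × 3600 = 2.44 × 10^6 ft³ = 56.0 acre-ft.

V ≈ 56.0 acre-ft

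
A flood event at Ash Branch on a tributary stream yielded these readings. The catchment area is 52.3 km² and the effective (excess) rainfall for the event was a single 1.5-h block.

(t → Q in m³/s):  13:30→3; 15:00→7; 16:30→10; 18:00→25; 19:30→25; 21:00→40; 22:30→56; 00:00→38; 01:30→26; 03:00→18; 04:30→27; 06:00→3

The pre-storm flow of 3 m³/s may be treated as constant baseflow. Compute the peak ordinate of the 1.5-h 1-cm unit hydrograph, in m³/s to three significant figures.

Direct runoff: 0.0, 4.0, 7.0, 22.0, 22.0, 37.0, 53.0, 35.0, 23.0, 15.0, 24.0, 0.0 m³/s; ΣQ_DR = 242.0 m³/s, peak = 53.0 m³/s.
Runoff depth d = ΣQ_DR·Δt / A = 242.0 × 5400 / (52.3 km²) = 24.99 mm.
The 1-cm UH is the DRH scaled by (10 mm)/d, so U_p = 53.0 × 10/24.99 = 21.2 m³/s.

U_p ≈ 21.2 m³/s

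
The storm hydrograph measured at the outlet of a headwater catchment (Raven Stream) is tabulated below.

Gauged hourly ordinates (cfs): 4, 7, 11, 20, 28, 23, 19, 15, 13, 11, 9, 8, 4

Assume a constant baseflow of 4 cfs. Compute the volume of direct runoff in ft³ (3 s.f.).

Direct-runoff ordinates (Q − Q_b): 0.0, 3.0, 7.0, 16.0, 24.0, 19.0, 15.0, 11.0, 9.0, 7.0, 5.0, 4.0, 0.0 cfs.
ΣQ_DR = 120.0 cfs.
With Δt = 1 h = 3600 s, V = ΣQ_DR · Δt = 120.0 × 3600 = 4.32 × 10^5 ft³.

V ≈ 4.32 × 10^5 ft³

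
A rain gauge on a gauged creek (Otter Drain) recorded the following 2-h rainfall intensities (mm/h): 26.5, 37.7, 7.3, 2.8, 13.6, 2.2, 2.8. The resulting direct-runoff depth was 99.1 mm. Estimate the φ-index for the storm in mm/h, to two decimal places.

φ ≈ 9.42 mm/h

Only the 3 blocks with intensity above φ contribute runoff: 26.5, 37.7, 13.6 mm/h.
Σ(I−φ)·Δt = d  ⇒  (26.5+37.7+13.6 − 3φ)·2 = 99.1
φ = (77.80 − 99.1/2) / 3 = 9.42 mm/h.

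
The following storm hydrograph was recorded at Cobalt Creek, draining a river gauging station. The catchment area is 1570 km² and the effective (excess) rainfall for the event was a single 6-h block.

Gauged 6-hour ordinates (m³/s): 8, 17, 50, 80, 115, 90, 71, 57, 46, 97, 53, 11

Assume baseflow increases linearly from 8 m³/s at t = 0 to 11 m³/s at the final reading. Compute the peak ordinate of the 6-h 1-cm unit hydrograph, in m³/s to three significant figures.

U_p ≈ 132 m³/s

Direct runoff: 0.00, 8.73, 41.45, 71.18, 105.91, 80.64, 61.36, 47.09, 35.82, 86.55, 42.27, 0.00 m³/s; ΣQ_DR = 581.0 m³/s, peak = 105.91 m³/s.
Runoff depth d = ΣQ_DR·Δt / A = 581.0 × 21600 / (1570 km²) = 7.993 mm.
The 1-cm UH is the DRH scaled by (10 mm)/d, so U_p = 105.91 × 10/7.993 = 132 m³/s.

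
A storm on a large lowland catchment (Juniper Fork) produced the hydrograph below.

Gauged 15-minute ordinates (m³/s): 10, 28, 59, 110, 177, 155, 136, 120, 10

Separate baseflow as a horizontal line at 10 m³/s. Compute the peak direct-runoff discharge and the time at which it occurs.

Subtracting baseflow gives direct-runoff ordinates: 0.0, 18.0, 49.0, 100.0, 167.0, 145.0, 126.0, 110.0, 0.0 m³/s.
The maximum is 167.0 m³/s, occurring at the reading for t = 1 h.

Q_p = 167.0 m³/s at t = 1 h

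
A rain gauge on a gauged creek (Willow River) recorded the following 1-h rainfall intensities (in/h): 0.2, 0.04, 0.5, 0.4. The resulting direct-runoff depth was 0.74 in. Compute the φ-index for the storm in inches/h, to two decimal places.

φ ≈ 0.12 in/h

Only the 3 blocks with intensity above φ contribute runoff: 0.2, 0.5, 0.4 in/h.
Σ(I−φ)·Δt = d  ⇒  (0.2+0.5+0.4 − 3φ)·1 = 0.74
φ = (1.100 − 0.74/1) / 3 = 0.12 in/h.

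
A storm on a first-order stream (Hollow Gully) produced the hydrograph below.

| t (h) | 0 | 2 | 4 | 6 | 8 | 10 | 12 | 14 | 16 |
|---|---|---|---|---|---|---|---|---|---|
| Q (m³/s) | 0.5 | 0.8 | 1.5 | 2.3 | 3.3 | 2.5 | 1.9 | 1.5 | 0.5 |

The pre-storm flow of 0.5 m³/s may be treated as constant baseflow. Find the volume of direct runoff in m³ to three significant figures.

V ≈ 74200 m³

Direct-runoff ordinates (Q − Q_b): 0.0, 0.3, 1.0, 1.8, 2.8, 2.0, 1.4, 1.0, 0.0 m³/s.
ΣQ_DR = 10.30 m³/s.
With Δt = 2 h = 7200 s, V = ΣQ_DR · Δt = 10.30 × 7200 = 74200 m³.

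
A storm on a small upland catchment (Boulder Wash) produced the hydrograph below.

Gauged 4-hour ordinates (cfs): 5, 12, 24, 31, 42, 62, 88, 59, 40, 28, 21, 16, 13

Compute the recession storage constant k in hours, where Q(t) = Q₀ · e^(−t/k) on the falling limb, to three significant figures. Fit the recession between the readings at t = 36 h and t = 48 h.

On the falling limb, Q drops from 28 to 13 cfs between t = 36 h and t = 48 h (Δt = 12 h).
k = −Δt / ln(Q₂/Q₁) = −12 / ln(13/28) = 15.6 h.

k ≈ 15.6 h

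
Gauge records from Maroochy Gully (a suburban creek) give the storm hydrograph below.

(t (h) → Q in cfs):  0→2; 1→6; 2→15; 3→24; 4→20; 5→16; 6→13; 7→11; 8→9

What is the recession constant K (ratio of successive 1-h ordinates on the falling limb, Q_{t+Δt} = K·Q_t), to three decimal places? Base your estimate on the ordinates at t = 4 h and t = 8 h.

Using the recession-limb readings at t = 4 h and t = 8 h: Q falls from 20 to 9 cfs over 4 intervals.
K = (Q₂/Q₁)^(1/4) = (9/20)^(1/4) = 0.819.

K ≈ 0.819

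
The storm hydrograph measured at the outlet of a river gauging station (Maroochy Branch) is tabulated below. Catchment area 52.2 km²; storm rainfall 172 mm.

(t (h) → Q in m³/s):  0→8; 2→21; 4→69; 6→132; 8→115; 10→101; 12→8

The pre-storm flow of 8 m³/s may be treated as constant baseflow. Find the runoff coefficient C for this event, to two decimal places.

C ≈ 0.32

ΣQ_DR = 398.0 m³/s; V = ΣQ_DR·Δt = 2.866 × 10^6 m³.
Runoff depth d = V / A = 54.90 mm.
C = d / P = 54.90 / 172 = 0.32.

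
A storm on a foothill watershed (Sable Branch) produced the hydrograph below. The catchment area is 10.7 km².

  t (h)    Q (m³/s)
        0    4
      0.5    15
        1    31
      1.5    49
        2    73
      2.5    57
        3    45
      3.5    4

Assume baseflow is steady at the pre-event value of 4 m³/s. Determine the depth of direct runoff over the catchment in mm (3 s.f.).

Direct runoff: 0.0, 11.0, 27.0, 45.0, 69.0, 53.0, 41.0, 0.0 m³/s; ΣQ_DR = 246.0 m³/s.
V = ΣQ_DR · Δt = 246.0 × 1800 s = 4.428 × 10^5 m³.
Over A = 10.7 km², depth = V / A = 41.4 mm.

d ≈ 41.4 mm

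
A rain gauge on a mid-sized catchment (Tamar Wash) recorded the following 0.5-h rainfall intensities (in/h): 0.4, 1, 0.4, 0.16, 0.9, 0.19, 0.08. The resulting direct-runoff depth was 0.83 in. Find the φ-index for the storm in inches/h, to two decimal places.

Only the 4 blocks with intensity above φ contribute runoff: 0.4, 1, 0.4, 0.9 in/h.
Σ(I−φ)·Δt = d  ⇒  (0.4+1+0.4+0.9 − 4φ)·0.5 = 0.83
φ = (2.700 − 0.83/0.5) / 4 = 0.26 in/h.

φ ≈ 0.26 in/h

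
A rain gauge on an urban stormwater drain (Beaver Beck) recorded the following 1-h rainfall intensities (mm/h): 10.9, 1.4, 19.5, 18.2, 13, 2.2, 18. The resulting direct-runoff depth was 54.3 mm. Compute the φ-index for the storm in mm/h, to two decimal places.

φ ≈ 5.06 mm/h

Only the 5 blocks with intensity above φ contribute runoff: 10.9, 19.5, 18.2, 13, 18 mm/h.
Σ(I−φ)·Δt = d  ⇒  (10.9+19.5+18.2+13+18 − 5φ)·1 = 54.3
φ = (79.60 − 54.3/1) / 5 = 5.06 mm/h.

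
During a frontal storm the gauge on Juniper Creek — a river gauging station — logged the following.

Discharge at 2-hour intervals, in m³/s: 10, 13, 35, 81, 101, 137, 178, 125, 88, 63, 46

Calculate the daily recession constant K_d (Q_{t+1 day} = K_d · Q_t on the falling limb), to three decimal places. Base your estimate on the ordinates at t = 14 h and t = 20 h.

Between t = 14 h and t = 20 h the flow falls from 125 to 46 m³/s over 3×2 h = 6 h.
Per-interval ratio K = (46/125)^(1/3) = 0.7166; K_d = K^(24/2) = 0.018.

K_d ≈ 0.018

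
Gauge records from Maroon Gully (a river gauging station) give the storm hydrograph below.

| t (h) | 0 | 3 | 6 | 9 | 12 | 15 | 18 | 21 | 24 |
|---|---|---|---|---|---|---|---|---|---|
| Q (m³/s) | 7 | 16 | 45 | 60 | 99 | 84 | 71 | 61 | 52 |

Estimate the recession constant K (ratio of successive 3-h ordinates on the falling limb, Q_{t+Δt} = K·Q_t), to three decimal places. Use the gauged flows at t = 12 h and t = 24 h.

Using the recession-limb readings at t = 12 h and t = 24 h: Q falls from 99 to 52 m³/s over 4 intervals.
K = (Q₂/Q₁)^(1/4) = (52/99)^(1/4) = 0.851.

K ≈ 0.851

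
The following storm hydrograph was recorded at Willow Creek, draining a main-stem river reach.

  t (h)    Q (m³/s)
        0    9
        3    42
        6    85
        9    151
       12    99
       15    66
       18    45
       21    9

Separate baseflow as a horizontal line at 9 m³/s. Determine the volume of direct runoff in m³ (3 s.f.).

V ≈ 4.69 × 10^6 m³

Direct-runoff ordinates (Q − Q_b): 0.0, 33.0, 76.0, 142.0, 90.0, 57.0, 36.0, 0.0 m³/s.
ΣQ_DR = 434.0 m³/s.
With Δt = 3 h = 10800 s, V = ΣQ_DR · Δt = 434.0 × 10800 = 4.69 × 10^6 m³.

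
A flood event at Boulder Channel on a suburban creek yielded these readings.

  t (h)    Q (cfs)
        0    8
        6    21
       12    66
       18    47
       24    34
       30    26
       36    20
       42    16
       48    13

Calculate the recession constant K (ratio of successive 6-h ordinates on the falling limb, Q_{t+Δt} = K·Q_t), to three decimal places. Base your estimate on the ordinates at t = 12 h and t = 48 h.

Using the recession-limb readings at t = 12 h and t = 48 h: Q falls from 66 to 13 cfs over 6 intervals.
K = (Q₂/Q₁)^(1/6) = (13/66)^(1/6) = 0.763.

K ≈ 0.763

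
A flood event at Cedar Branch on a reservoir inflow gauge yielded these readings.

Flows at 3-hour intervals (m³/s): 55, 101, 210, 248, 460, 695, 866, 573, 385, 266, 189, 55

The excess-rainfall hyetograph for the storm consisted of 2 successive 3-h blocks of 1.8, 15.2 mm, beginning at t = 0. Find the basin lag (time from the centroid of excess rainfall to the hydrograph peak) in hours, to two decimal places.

t_L ≈ 13.82 h

Centroid of excess rainfall: t_c = Σ P_i·t̄_i / ΣP_i = 4.1824 h (block centres at 1.5, 4.5 h).
Hydrograph peak occurs at t = 18 h, so basin lag t_L = 18 − 4.1824 = 13.82 h.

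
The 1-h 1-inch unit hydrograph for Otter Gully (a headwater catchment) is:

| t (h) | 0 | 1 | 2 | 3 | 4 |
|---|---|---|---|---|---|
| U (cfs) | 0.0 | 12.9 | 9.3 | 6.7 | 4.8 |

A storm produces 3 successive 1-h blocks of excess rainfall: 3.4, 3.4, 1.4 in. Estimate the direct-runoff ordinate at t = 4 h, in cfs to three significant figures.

Q ≈ 52.1 cfs

By discrete convolution, Q_j = Σ (P_i / 1 in) · U_{j−i}.
At t = 4 h (j=4): Q = (3.4/1)·4.8 + (3.4/1)·6.7 + (1.4/1)·9.3 = 52.1 cfs.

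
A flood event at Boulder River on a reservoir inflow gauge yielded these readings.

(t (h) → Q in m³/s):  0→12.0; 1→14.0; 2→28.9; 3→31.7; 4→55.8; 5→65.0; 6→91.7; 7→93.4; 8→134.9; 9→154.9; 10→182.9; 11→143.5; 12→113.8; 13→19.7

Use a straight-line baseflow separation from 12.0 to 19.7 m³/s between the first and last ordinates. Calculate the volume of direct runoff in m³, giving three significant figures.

V ≈ 3.31 × 10^6 m³

Direct-runoff ordinates (Q − Q_b): 0.00, 1.41, 15.72, 17.92, 41.43, 50.04, 76.15, 77.25, 118.16, 137.57, 164.98, 124.98, 94.69, 0.00 m³/s.
ΣQ_DR = 920.3 m³/s.
With Δt = 1 h = 3600 s, V = ΣQ_DR · Δt = 920.3 × 3600 = 3.31 × 10^6 m³.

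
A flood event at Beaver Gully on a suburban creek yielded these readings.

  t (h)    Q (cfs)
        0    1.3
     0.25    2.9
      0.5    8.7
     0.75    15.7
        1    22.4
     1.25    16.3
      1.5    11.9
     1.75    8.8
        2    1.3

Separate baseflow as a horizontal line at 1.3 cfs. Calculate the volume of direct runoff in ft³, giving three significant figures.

V ≈ 69800 ft³

Direct-runoff ordinates (Q − Q_b): 0.0, 1.6, 7.4, 14.4, 21.1, 15.0, 10.6, 7.5, 0.0 cfs.
ΣQ_DR = 77.60 cfs.
With Δt = 0.25 h = 900 s, V = ΣQ_DR · Δt = 77.60 × 900 = 69800 ft³.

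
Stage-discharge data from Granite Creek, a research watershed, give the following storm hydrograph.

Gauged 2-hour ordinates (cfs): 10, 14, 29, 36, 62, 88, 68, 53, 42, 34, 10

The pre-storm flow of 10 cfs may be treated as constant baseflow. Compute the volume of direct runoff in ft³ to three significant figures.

Direct-runoff ordinates (Q − Q_b): 0.0, 4.0, 19.0, 26.0, 52.0, 78.0, 58.0, 43.0, 32.0, 24.0, 0.0 cfs.
ΣQ_DR = 336.0 cfs.
With Δt = 2 h = 7200 s, V = ΣQ_DR · Δt = 336.0 × 7200 = 2.42 × 10^6 ft³.

V ≈ 2.42 × 10^6 ft³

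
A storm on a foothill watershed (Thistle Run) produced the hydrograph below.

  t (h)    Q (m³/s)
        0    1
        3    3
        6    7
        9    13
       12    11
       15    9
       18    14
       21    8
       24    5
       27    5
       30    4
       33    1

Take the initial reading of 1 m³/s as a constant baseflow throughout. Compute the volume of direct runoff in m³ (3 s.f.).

Direct-runoff ordinates (Q − Q_b): 0.0, 2.0, 6.0, 12.0, 10.0, 8.0, 13.0, 7.0, 4.0, 4.0, 3.0, 0.0 m³/s.
ΣQ_DR = 69.00 m³/s.
With Δt = 3 h = 10800 s, V = ΣQ_DR · Δt = 69.00 × 10800 = 7.45 × 10^5 m³.

V ≈ 7.45 × 10^5 m³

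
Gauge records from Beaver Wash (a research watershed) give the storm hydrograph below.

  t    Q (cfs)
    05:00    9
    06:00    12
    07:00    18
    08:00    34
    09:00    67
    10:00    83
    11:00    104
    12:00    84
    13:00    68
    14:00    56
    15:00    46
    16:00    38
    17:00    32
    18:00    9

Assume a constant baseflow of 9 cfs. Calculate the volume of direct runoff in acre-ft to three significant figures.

V ≈ 44.1 acre-ft

Direct-runoff ordinates (Q − Q_b): 0.0, 3.0, 9.0, 25.0, 58.0, 74.0, 95.0, 75.0, 59.0, 47.0, 37.0, 29.0, 23.0, 0.0 cfs.
ΣQ_DR = 534.0 cfs.
With Δt = 1 h = 3600 s, V = ΣQ_DR · Δt = 534.0 × 3600 = 1.92 × 10^6 ft³ = 44.1 acre-ft.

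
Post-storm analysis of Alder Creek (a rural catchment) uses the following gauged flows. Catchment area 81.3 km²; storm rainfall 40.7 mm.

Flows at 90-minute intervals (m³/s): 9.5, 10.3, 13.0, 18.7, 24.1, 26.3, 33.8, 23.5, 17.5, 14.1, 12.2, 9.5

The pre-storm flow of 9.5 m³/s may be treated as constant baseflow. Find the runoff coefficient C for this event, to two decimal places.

C ≈ 0.16

ΣQ_DR = 98.50 m³/s; V = ΣQ_DR·Δt = 5.319 × 10^5 m³.
Runoff depth d = V / A = 6.542 mm.
C = d / P = 6.542 / 40.7 = 0.16.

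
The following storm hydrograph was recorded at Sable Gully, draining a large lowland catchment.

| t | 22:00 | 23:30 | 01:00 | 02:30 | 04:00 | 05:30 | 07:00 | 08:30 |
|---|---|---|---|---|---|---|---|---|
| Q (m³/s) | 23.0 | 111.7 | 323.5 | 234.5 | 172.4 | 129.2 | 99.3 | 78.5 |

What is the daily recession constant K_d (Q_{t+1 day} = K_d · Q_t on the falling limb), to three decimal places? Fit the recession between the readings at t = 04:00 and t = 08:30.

K_d ≈ 0.015

Between t = 04:00 and t = 08:30 the flow falls from 172.4 to 78.5 m³/s over 3×1.5 h = 4.5 h.
Per-interval ratio K = (78.5/172.4)^(1/3) = 0.7693; K_d = K^(24/1.5) = 0.015.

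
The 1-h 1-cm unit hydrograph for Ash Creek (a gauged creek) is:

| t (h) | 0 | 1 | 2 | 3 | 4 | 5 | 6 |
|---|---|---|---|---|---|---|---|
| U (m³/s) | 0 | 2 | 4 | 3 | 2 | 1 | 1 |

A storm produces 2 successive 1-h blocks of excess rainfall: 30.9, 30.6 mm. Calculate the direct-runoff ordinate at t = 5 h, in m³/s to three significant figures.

Q ≈ 9.21 m³/s

By discrete convolution, Q_j = Σ (P_i / 10 mm) · U_{j−i}.
At t = 5 h (j=5): Q = (30.9/10)·1 + (30.6/10)·2 = 9.21 m³/s.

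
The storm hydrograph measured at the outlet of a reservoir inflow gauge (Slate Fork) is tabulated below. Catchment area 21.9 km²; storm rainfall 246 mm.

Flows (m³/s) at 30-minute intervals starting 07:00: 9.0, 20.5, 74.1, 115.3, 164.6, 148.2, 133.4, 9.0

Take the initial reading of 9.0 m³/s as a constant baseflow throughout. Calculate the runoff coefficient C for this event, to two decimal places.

ΣQ_DR = 602.1 m³/s; V = ΣQ_DR·Δt = 1.084 × 10^6 m³.
Runoff depth d = V / A = 49.49 mm.
C = d / P = 49.49 / 246 = 0.20.

C ≈ 0.20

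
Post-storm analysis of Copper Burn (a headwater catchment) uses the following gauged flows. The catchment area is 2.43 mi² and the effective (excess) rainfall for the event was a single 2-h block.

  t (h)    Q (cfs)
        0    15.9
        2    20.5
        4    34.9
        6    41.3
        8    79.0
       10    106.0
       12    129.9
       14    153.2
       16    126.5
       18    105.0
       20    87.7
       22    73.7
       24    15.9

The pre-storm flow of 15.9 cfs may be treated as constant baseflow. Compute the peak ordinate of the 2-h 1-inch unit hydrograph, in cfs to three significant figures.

Direct runoff: 0.0, 4.6, 19.0, 25.4, 63.1, 90.1, 114.0, 137.3, 110.6, 89.1, 71.8, 57.8, 0.0 cfs; ΣQ_DR = 782.8 cfs, peak = 137.3 cfs.
Runoff depth d = ΣQ_DR·Δt / A = 782.8 × 7200 / (2.43 mi²) = 0.9984 in.
The 1-inch UH is the DRH scaled by (1 in)/d, so U_p = 137.3 × 1/0.9984 = 138 cfs.

U_p ≈ 138 cfs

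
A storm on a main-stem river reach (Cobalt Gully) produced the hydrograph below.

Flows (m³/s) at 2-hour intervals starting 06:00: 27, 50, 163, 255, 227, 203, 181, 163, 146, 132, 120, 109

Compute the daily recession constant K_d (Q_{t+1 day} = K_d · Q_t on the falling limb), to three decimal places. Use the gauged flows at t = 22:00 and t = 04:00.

K_d ≈ 0.311

Between t = 22:00 and t = 04:00 the flow falls from 146 to 109 m³/s over 3×2 h = 6 h.
Per-interval ratio K = (109/146)^(1/3) = 0.9072; K_d = K^(24/2) = 0.311.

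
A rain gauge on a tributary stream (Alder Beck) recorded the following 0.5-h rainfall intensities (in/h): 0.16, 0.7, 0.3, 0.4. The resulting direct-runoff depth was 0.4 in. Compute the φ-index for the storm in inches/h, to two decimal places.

φ ≈ 0.20 in/h

Only the 3 blocks with intensity above φ contribute runoff: 0.7, 0.3, 0.4 in/h.
Σ(I−φ)·Δt = d  ⇒  (0.7+0.3+0.4 − 3φ)·0.5 = 0.4
φ = (1.400 − 0.4/0.5) / 3 = 0.20 in/h.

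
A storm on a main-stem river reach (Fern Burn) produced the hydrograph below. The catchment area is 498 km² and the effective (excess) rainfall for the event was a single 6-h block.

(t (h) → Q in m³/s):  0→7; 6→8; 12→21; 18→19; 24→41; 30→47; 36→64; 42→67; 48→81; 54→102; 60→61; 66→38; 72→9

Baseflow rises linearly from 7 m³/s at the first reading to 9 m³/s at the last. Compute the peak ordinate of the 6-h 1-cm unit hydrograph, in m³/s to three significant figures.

U_p ≈ 46.8 m³/s

Direct runoff: 0.00, 0.83, 13.67, 11.50, 33.33, 39.17, 56.00, 58.83, 72.67, 93.50, 52.33, 29.17, 0.00 m³/s; ΣQ_DR = 461.0 m³/s, peak = 93.50 m³/s.
Runoff depth d = ΣQ_DR·Δt / A = 461.0 × 21600 / (498 km²) = 20.00 mm.
The 1-cm UH is the DRH scaled by (10 mm)/d, so U_p = 93.50 × 10/20.00 = 46.8 m³/s.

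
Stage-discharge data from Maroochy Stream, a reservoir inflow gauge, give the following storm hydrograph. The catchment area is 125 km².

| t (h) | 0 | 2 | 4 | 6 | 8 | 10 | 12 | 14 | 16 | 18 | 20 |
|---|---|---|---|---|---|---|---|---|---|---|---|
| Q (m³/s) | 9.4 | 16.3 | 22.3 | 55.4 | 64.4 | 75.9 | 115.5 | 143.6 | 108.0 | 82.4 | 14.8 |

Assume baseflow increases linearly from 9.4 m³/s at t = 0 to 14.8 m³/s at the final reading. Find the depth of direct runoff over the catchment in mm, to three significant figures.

d ≈ 33.1 mm

Direct runoff: 0.00, 6.36, 11.82, 44.38, 52.84, 63.80, 102.86, 130.42, 94.28, 68.14, 0.00 m³/s; ΣQ_DR = 574.9 m³/s.
V = ΣQ_DR · Δt = 574.9 × 7200 s = 4.139 × 10^6 m³.
Over A = 125 km², depth = V / A = 33.1 mm.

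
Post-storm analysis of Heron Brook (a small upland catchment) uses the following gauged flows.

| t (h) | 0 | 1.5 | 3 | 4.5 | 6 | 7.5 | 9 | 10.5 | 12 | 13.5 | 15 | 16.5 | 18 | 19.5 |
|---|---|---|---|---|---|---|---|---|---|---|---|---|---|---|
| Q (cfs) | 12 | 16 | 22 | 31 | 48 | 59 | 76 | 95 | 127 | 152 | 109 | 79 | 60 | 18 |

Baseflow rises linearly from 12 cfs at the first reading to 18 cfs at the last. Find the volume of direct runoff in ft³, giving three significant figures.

V ≈ 3.75 × 10^6 ft³

Direct-runoff ordinates (Q − Q_b): 0.00, 3.54, 9.08, 17.62, 34.15, 44.69, 61.23, 79.77, 111.31, 135.85, 92.38, 61.92, 42.46, 0.00 cfs.
ΣQ_DR = 694.0 cfs.
With Δt = 1.5 h = 5400 s, V = ΣQ_DR · Δt = 694.0 × 5400 = 3.75 × 10^6 ft³.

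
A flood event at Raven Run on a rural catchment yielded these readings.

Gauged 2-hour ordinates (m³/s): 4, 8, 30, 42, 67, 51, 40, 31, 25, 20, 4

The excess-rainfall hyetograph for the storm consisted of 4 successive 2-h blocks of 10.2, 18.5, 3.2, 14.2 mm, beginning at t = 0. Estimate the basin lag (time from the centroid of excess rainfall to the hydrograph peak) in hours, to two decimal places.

t_L ≈ 4.07 h

Centroid of excess rainfall: t_c = Σ P_i·t̄_i / ΣP_i = 3.9284 h (block centres at 1, 3, 5, 7 h).
Hydrograph peak occurs at t = 8 h, so basin lag t_L = 8 − 3.9284 = 4.07 h.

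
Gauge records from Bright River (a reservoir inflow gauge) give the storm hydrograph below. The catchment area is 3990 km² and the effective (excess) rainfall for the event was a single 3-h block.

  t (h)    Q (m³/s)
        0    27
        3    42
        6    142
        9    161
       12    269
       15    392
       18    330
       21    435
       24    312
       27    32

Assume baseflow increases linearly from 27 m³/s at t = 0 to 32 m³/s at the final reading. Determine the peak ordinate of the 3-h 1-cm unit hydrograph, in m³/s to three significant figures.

U_p ≈ 808 m³/s

Direct runoff: 0.00, 14.44, 113.89, 132.33, 239.78, 362.22, 299.67, 404.11, 280.56, 0.00 m³/s; ΣQ_DR = 1847 m³/s, peak = 404.11 m³/s.
Runoff depth d = ΣQ_DR·Δt / A = 1847 × 10800 / (3990 km²) = 4.999 mm.
The 1-cm UH is the DRH scaled by (10 mm)/d, so U_p = 404.11 × 10/4.999 = 808 m³/s.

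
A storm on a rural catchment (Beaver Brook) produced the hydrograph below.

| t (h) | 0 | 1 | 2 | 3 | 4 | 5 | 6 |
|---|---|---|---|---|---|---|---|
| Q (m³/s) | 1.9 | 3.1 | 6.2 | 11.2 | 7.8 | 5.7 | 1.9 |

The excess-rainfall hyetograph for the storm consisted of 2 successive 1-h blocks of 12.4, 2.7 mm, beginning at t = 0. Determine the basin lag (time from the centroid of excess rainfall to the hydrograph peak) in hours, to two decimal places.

t_L ≈ 2.32 h

Centroid of excess rainfall: t_c = Σ P_i·t̄_i / ΣP_i = 0.6788 h (block centres at 0.5, 1.5 h).
Hydrograph peak occurs at t = 3 h, so basin lag t_L = 3 − 0.6788 = 2.32 h.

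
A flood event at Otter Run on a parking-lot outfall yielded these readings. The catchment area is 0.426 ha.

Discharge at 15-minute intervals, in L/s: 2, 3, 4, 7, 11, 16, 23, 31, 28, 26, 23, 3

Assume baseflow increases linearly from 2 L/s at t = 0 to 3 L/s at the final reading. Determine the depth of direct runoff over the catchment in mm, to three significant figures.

Direct runoff: 0.00, 0.91, 1.82, 4.73, 8.64, 13.55, 20.45, 28.36, 25.27, 23.18, 20.09, 0.00 L/s; ΣQ_DR = 147.0 L/s.
V = ΣQ_DR · Δt = 147.0 × 900 s = 1.323 × 10^5 L.
Over A = 0.426 ha, depth = V / A = 31.1 mm.

d ≈ 31.1 mm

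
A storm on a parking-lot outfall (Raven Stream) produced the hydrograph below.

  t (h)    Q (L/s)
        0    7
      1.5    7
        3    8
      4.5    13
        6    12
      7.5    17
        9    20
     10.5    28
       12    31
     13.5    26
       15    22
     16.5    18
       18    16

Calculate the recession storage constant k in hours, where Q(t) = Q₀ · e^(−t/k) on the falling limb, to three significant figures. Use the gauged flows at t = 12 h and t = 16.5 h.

k ≈ 8.28 h

On the falling limb, Q drops from 31 to 18 L/s between t = 12 h and t = 16.5 h (Δt = 4.5 h).
k = −Δt / ln(Q₂/Q₁) = −4.5 / ln(18/31) = 8.28 h.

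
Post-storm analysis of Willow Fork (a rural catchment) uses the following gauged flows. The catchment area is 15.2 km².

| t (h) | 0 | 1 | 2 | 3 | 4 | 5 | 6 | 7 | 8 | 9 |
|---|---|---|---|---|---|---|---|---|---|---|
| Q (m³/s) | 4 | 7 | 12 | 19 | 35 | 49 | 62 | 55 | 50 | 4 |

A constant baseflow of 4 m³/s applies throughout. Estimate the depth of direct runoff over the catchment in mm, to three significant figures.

Direct runoff: 0.0, 3.0, 8.0, 15.0, 31.0, 45.0, 58.0, 51.0, 46.0, 0.0 m³/s; ΣQ_DR = 257.0 m³/s.
V = ΣQ_DR · Δt = 257.0 × 3600 s = 9.252 × 10^5 m³.
Over A = 15.2 km², depth = V / A = 60.9 mm.

d ≈ 60.9 mm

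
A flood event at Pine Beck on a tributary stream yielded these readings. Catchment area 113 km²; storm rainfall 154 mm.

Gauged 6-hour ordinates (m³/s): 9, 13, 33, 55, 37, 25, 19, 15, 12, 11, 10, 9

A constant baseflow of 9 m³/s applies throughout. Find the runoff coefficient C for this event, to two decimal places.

ΣQ_DR = 140.0 m³/s; V = ΣQ_DR·Δt = 3.024 × 10^6 m³.
Runoff depth d = V / A = 26.76 mm.
C = d / P = 26.76 / 154 = 0.17.

C ≈ 0.17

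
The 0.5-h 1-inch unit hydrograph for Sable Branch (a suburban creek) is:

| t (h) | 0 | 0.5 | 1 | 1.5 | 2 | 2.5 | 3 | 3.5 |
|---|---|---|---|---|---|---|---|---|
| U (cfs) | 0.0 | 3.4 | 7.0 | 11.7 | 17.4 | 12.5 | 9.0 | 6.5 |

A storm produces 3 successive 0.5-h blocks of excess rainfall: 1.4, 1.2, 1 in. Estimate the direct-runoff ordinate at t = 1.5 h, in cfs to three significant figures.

Q ≈ 28.2 cfs

By discrete convolution, Q_j = Σ (P_i / 1 in) · U_{j−i}.
At t = 1.5 h (j=3): Q = (1.4/1)·11.7 + (1.2/1)·7.0 + (1/1)·3.4 = 28.2 cfs.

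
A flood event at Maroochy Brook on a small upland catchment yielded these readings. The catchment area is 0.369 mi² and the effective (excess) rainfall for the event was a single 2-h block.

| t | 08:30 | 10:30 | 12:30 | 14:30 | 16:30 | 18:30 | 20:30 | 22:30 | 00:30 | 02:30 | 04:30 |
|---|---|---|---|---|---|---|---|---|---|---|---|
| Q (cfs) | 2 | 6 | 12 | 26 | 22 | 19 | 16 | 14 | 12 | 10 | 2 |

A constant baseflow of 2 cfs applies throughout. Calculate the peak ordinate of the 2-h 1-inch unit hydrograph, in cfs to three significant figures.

U_p ≈ 24.0 cfs

Direct runoff: 0.0, 4.0, 10.0, 24.0, 20.0, 17.0, 14.0, 12.0, 10.0, 8.0, 0.0 cfs; ΣQ_DR = 119.0 cfs, peak = 24.0 cfs.
Runoff depth d = ΣQ_DR·Δt / A = 119.0 × 7200 / (0.369 mi²) = 0.9995 in.
The 1-inch UH is the DRH scaled by (1 in)/d, so U_p = 24.0 × 1/0.9995 = 24.0 cfs.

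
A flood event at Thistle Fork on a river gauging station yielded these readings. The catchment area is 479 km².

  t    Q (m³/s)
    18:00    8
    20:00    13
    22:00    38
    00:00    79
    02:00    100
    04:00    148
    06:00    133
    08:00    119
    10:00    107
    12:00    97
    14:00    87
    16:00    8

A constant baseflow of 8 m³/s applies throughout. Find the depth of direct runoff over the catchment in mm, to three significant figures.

d ≈ 12.6 mm

Direct runoff: 0.0, 5.0, 30.0, 71.0, 92.0, 140.0, 125.0, 111.0, 99.0, 89.0, 79.0, 0.0 m³/s; ΣQ_DR = 841.0 m³/s.
V = ΣQ_DR · Δt = 841.0 × 7200 s = 6.055 × 10^6 m³.
Over A = 479 km², depth = V / A = 12.6 mm.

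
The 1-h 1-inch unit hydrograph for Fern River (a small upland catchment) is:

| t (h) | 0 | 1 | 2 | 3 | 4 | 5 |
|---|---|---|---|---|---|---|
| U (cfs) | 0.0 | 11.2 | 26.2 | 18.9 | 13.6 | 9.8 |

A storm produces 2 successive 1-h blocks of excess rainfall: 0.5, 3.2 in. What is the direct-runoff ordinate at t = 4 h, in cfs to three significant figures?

Q ≈ 67.3 cfs

By discrete convolution, Q_j = Σ (P_i / 1 in) · U_{j−i}.
At t = 4 h (j=4): Q = (0.5/1)·13.6 + (3.2/1)·18.9 = 67.3 cfs.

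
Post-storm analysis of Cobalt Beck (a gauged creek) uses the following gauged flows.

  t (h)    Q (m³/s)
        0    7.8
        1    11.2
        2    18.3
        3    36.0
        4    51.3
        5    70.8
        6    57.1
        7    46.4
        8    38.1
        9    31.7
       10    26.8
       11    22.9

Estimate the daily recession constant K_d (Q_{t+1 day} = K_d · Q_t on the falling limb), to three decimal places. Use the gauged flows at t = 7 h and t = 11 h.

Between t = 7 h and t = 11 h the flow falls from 46.4 to 22.9 m³/s over 4×1 h = 4 h.
Per-interval ratio K = (22.9/46.4)^(1/4) = 0.8382; K_d = K^(24/1) = 0.014.

K_d ≈ 0.014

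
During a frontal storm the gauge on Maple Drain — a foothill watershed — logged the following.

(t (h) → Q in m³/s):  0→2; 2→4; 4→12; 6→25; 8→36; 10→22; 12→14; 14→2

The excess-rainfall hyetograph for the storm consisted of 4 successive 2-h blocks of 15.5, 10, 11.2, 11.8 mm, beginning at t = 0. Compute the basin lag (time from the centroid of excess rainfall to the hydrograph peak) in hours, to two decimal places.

t_L ≈ 4.20 h

Centroid of excess rainfall: t_c = Σ P_i·t̄_i / ΣP_i = 3.7959 h (block centres at 1, 3, 5, 7 h).
Hydrograph peak occurs at t = 8 h, so basin lag t_L = 8 − 3.7959 = 4.20 h.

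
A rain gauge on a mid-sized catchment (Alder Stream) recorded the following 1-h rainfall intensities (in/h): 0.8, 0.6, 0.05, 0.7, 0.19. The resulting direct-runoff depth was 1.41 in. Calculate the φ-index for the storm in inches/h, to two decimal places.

Only the 3 blocks with intensity above φ contribute runoff: 0.8, 0.6, 0.7 in/h.
Σ(I−φ)·Δt = d  ⇒  (0.8+0.6+0.7 − 3φ)·1 = 1.41
φ = (2.100 − 1.41/1) / 3 = 0.23 in/h.

φ ≈ 0.23 in/h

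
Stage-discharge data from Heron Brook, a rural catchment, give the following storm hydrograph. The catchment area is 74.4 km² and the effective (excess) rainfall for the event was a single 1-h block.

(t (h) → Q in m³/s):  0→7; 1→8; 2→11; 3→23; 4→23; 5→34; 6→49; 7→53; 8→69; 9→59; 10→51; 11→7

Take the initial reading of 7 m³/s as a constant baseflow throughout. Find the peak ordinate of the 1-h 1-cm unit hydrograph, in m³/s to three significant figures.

Direct runoff: 0.0, 1.0, 4.0, 16.0, 16.0, 27.0, 42.0, 46.0, 62.0, 52.0, 44.0, 0.0 m³/s; ΣQ_DR = 310.0 m³/s, peak = 62.0 m³/s.
Runoff depth d = ΣQ_DR·Δt / A = 310.0 × 3600 / (74.4 km²) = 15.00 mm.
The 1-cm UH is the DRH scaled by (10 mm)/d, so U_p = 62.0 × 10/15.00 = 41.3 m³/s.

U_p ≈ 41.3 m³/s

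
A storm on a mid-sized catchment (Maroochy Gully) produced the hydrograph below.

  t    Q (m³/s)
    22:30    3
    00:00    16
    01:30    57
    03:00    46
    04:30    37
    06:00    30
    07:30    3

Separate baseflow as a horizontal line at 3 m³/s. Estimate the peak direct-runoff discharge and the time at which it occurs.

Q_p = 54.0 m³/s at t = 01:30

Subtracting baseflow gives direct-runoff ordinates: 0.0, 13.0, 54.0, 43.0, 34.0, 27.0, 0.0 m³/s.
The maximum is 54.0 m³/s, occurring at the reading for t = 01:30.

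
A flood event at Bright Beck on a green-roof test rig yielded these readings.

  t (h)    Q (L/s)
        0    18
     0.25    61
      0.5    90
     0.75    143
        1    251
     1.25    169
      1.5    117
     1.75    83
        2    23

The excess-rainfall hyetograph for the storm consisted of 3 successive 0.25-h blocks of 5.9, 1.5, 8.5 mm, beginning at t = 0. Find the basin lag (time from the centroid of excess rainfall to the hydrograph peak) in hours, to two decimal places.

t_L ≈ 0.58 h

Centroid of excess rainfall: t_c = Σ P_i·t̄_i / ΣP_i = 0.4159 h (block centres at 0.125, 0.375, 0.625 h).
Hydrograph peak occurs at t = 1 h, so basin lag t_L = 1 − 0.4159 = 0.58 h.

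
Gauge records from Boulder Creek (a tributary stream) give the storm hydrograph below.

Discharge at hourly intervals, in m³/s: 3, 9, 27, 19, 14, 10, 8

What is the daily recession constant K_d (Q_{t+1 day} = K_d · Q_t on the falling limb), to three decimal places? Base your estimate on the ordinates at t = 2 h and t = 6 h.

K_d ≈ 0.001

Between t = 2 h and t = 6 h the flow falls from 27 to 8 m³/s over 4×1 h = 4 h.
Per-interval ratio K = (8/27)^(1/4) = 0.7378; K_d = K^(24/1) = 0.001.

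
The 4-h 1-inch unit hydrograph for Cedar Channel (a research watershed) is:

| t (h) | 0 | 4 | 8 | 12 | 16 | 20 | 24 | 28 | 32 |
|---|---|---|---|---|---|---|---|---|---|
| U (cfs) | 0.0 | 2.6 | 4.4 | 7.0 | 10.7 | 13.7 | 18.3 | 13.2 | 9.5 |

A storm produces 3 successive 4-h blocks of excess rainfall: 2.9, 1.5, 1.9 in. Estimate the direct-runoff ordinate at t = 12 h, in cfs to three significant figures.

Q ≈ 31.8 cfs

By discrete convolution, Q_j = Σ (P_i / 1 in) · U_{j−i}.
At t = 12 h (j=3): Q = (2.9/1)·7.0 + (1.5/1)·4.4 + (1.9/1)·2.6 = 31.8 cfs.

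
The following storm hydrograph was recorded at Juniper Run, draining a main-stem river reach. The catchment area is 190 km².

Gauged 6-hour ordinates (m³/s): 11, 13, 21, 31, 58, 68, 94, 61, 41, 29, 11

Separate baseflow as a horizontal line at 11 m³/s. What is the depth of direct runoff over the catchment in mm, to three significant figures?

d ≈ 36.0 mm

Direct runoff: 0.0, 2.0, 10.0, 20.0, 47.0, 57.0, 83.0, 50.0, 30.0, 18.0, 0.0 m³/s; ΣQ_DR = 317.0 m³/s.
V = ΣQ_DR · Δt = 317.0 × 21600 s = 6.847 × 10^6 m³.
Over A = 190 km², depth = V / A = 36.0 mm.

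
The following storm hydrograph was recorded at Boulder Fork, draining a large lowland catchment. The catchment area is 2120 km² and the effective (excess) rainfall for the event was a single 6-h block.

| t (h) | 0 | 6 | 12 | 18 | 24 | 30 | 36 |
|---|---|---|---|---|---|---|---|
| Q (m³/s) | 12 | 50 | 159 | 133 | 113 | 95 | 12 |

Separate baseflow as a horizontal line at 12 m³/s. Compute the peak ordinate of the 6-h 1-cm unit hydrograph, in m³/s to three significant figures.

U_p ≈ 294 m³/s

Direct runoff: 0.0, 38.0, 147.0, 121.0, 101.0, 83.0, 0.0 m³/s; ΣQ_DR = 490.0 m³/s, peak = 147.0 m³/s.
Runoff depth d = ΣQ_DR·Δt / A = 490.0 × 21600 / (2120 km²) = 4.992 mm.
The 1-cm UH is the DRH scaled by (10 mm)/d, so U_p = 147.0 × 10/4.992 = 294 m³/s.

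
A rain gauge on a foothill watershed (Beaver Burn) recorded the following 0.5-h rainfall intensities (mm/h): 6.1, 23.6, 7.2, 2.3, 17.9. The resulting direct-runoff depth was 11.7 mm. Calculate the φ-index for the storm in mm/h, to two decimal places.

φ ≈ 9.05 mm/h

Only the 2 blocks with intensity above φ contribute runoff: 23.6, 17.9 mm/h.
Σ(I−φ)·Δt = d  ⇒  (23.6+17.9 − 2φ)·0.5 = 11.7
φ = (41.50 − 11.7/0.5) / 2 = 9.05 mm/h.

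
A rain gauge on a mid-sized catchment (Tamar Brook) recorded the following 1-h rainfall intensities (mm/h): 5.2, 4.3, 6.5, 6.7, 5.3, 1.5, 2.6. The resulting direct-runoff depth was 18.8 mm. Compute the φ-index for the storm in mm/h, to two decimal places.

Only the 6 blocks with intensity above φ contribute runoff: 5.2, 4.3, 6.5, 6.7, 5.3, 2.6 mm/h.
Σ(I−φ)·Δt = d  ⇒  (5.2+4.3+6.5+6.7+5.3+2.6 − 6φ)·1 = 18.8
φ = (30.60 − 18.8/1) / 6 = 1.97 mm/h.

φ ≈ 1.97 mm/h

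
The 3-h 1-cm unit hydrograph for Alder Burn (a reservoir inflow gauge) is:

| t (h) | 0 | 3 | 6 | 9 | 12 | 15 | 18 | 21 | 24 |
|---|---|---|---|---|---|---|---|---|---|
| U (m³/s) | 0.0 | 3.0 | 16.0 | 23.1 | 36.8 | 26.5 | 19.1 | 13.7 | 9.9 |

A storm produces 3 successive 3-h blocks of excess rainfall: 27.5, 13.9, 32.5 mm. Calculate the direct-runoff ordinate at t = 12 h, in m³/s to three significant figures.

Q ≈ 185 m³/s

By discrete convolution, Q_j = Σ (P_i / 10 mm) · U_{j−i}.
At t = 12 h (j=4): Q = (27.5/10)·36.8 + (13.9/10)·23.1 + (32.5/10)·16.0 = 185 m³/s.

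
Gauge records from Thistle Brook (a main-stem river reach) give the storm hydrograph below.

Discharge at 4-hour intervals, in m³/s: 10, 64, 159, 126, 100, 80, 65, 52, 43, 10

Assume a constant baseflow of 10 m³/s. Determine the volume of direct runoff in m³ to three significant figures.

Direct-runoff ordinates (Q − Q_b): 0.0, 54.0, 149.0, 116.0, 90.0, 70.0, 55.0, 42.0, 33.0, 0.0 m³/s.
ΣQ_DR = 609.0 m³/s.
With Δt = 4 h = 14400 s, V = ΣQ_DR · Δt = 609.0 × 14400 = 8.77 × 10^6 m³.

V ≈ 8.77 × 10^6 m³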